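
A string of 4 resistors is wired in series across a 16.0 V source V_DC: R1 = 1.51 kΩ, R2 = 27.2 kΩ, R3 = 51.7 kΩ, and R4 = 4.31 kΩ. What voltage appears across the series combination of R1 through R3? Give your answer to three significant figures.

Total series resistance ΣR = 1.51 + 27.2 + 51.7 + 4.31 = 84.72 kΩ.
R_{R1..R3} = 1.51 + 27.2 + 51.7 = 80.41 kΩ.
By the voltage-divider rule, V = 16.0 × 80.41/84.72 = 15.19 V.

V ≈ 15.2 V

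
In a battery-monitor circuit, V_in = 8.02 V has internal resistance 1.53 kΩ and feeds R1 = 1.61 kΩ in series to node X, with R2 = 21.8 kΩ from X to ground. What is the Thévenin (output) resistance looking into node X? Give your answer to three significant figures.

R_th ≈ 2.74 kΩ

R1' = 1.53 + 1.61 = 3.140 kΩ (source resistance + R1).
Zeroing V_in shorts the top of R1' to ground, so R_th = R1' ‖ R2 = 2.745 kΩ.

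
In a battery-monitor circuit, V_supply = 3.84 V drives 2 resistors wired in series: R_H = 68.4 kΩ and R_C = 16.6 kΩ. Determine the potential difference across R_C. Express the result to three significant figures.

V ≈ 0.750 V

Series total: ΣR = 68.4 + 16.6 = 85.00 kΩ.
Voltage divider: V = V_supply · (16.60 / 85.00) = 3.84 × 0.1953 = 0.7499 V.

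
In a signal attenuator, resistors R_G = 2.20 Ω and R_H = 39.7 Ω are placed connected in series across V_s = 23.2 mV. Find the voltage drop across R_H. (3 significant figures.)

Series total: ΣR = 2.20 + 39.7 = 41.90 Ω.
Voltage divider: V = V_s · (39.70 / 41.90) = 23.2 × 0.9475 = 21.98 mV.

V ≈ 22.0 mV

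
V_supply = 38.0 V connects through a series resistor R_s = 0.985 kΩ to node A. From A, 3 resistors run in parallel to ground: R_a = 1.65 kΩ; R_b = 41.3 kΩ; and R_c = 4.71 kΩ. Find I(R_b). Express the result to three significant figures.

Equivalent of the parallel group: R_p = 1.187 kΩ.
V_A by voltage divider: V_A = 38.0 × 1.187/(0.985 + 1.187) = 20.77 V.
I(R_b) = V_A / R_b = 20.77/41.3 = 0.5028 mA.
(Check via current divider: I_total = 17.50 mA; share G_k/ΣG = 0.02874 → same result.)

I ≈ 0.503 mA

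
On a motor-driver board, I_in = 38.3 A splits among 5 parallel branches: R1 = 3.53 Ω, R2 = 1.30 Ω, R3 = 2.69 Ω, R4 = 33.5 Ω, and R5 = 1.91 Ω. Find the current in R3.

I ≈ 7.20 A

ΣG = 1/3.53 + 1/1.30 + 1/2.69 + 1/33.5 + 1/1.91 = 1.978.
R3 takes the fraction G_k/ΣG = 0.3717/1.978 = 0.1880, so I = 38.3 × 0.1880 = 7.199 A.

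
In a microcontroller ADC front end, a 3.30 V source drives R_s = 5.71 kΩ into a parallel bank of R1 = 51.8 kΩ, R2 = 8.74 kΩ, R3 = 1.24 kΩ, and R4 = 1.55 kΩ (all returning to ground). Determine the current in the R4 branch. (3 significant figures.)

Parallel bank: R_p = 1/(1/51.8 + 1/8.74 + 1/1.24 + 1/1.55) = 0.6308 kΩ.
V_A = 3.30 × 0.6308/6.341 = 0.3283 V.
Branch current I = V_A/R4 = 0.3283/1.55 = 0.2118 mA.
(Check via current divider: I_total = 0.5204 mA; share G_k/ΣG = 0.4070 → same result.)

I ≈ 0.212 mA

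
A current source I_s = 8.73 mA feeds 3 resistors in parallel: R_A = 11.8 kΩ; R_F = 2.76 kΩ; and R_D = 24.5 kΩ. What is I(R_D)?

I ≈ 0.730 mA

ΣG = 1/11.8 + 1/2.76 + 1/24.5 = 0.4879.
Current divider: I(R_D) = I_s · G_k/ΣG = 8.73 × (0.04082/0.4879) = 8.73 × 0.08366 = 0.7304 mA.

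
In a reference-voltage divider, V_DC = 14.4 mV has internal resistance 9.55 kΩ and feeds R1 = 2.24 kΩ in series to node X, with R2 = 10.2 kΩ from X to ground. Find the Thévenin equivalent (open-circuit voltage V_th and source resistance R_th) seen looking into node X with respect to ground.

R1' = 9.55 + 2.24 = 11.79 kΩ (source resistance + R1).
V_th is the unloaded tap voltage: V_DC · R2/(R1'+R2) = 14.4 × 0.4638 = 6.679 mV.
With V_DC suppressed (replaced by a short), R_th = R1' ‖ R2 = (11.79 × 10.2)/(11.79 + 10.2) = 5.469 kΩ.

V_th ≈ 6.68 mV, R_th ≈ 5.47 kΩ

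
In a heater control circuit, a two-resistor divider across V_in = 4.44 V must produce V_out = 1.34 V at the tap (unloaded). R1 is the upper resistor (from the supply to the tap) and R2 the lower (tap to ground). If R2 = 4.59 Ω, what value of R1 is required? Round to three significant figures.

Required fraction k = V_out/V_in = 0.3018.
Rearranging, R1 = R2·(1−k)/k = 4.59 × 2.313 = 10.62 Ω.

R1 ≈ 10.6 Ω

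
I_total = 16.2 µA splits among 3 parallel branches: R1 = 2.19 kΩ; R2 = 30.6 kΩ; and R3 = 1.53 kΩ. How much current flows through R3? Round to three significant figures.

Conductances: ΣG = 1/2.19 + 1/30.6 + 1/1.53 = 1.143 (1/kΩ).
Current divider: I(R3) = I_total · G_k/ΣG = 16.2 × (0.6536/1.143) = 16.2 × 0.5719 = 9.264 µA.

I ≈ 9.26 µA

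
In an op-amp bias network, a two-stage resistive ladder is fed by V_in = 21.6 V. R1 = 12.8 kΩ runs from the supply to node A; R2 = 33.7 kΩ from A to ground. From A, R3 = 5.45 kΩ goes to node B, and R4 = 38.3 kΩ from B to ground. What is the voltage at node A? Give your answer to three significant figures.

Looking into the second stage from A: R3 + R4 = 43.75 kΩ appears in parallel with R2.
R2 ‖ (R3+R4) = 19.04 kΩ.
So V_A = 21.6 × 0.5979 = 12.92 V.

V_A ≈ 12.9 V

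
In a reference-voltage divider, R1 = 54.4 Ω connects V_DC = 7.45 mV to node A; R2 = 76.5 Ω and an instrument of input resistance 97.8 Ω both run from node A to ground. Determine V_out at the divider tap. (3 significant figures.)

V_out ≈ 3.29 mV

The load sits in parallel with R2, giving an effective lower resistance R2' = R2·R_L/(R2+R_L) = 42.92 Ω.
Then V_out = V_DC · R2'/(R1 + R2') = 7.45 × 42.92/97.32 = 3.286 mV.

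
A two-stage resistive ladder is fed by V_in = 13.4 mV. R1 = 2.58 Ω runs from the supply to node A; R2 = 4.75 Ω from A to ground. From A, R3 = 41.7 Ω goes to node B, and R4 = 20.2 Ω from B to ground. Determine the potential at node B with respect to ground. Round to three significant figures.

Node A sees R2 in parallel with the series input of stage 2, R3 + R4 = 61.90 Ω.
R2 ‖ (R3+R4) = 4.411 Ω.
V_A = 13.4 × 4.411/(2.58 + 4.411) = 8.455 mV.
Stage 2 is unloaded, so V_B = V_A · R4/(R3+R4) = 8.455 × 20.2/61.90 = 2.759 mV.

V_B ≈ 2.76 mV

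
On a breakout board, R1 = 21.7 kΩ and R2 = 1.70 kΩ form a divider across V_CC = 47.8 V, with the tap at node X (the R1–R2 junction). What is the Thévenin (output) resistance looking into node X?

R_th ≈ 1.58 kΩ

Zeroing V_CC shorts the top of R1 to ground, so R_th = R1 ‖ R2 = 1.576 kΩ.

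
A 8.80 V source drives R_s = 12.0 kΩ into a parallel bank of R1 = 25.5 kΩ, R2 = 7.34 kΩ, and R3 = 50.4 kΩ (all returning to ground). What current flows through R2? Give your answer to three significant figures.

Combine the parallel branches: R_p = (1/25.5 + 1/7.34 + 1/50.4)⁻¹ = 5.120 kΩ.
Node voltage V_A = V_s · R_p/(R_s + R_p) = 8.80 × 0.2991 = 2.632 V.
I(R2) = V_A / R2 = 2.632/7.34 = 0.3586 mA.

I ≈ 0.359 mA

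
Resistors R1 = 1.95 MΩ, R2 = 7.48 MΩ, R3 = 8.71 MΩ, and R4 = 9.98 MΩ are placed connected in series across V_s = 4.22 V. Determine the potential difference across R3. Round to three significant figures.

V ≈ 1.31 V

Total series resistance ΣR = 1.95 + 7.48 + 8.71 + 9.98 = 28.12 MΩ.
V = V_s · R/ΣR = 4.22 × 0.3097 = 1.307 V.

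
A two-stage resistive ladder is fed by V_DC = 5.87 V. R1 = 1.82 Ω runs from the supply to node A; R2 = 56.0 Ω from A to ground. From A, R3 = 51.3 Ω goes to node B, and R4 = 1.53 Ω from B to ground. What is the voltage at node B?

V_B ≈ 0.159 V

Node A sees R2 in parallel with the series input of stage 2, R3 + R4 = 52.83 Ω.
Effective lower resistance at A: R2 ‖ 52.83 = 27.18 Ω.
First divider: V_A = V_DC · 27.18/(1.82 + 27.18) = 5.502 V.
Then the unloaded second divider: V_B = V_A × R4/(R3+R4) = 5.502 × 0.02896 = 0.1593 V.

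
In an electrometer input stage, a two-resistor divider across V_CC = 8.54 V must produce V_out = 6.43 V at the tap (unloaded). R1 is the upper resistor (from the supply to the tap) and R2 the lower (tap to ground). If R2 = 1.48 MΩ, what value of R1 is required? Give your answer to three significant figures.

R1 ≈ 0.486 MΩ

The divider ratio is R2/(R1+R2) = 6.43/8.54 = 0.7529.
Rearranging, R1 = R2·(1−k)/k = 1.48 × 0.3281 = 0.4857 MΩ.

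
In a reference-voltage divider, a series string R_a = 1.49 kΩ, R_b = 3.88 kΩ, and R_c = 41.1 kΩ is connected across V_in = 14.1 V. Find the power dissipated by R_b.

P ≈ 0.357 mW

ΣR = 46.47 kΩ → I = 14.1/46.47 = 0.3034 mA.
P(R_b) = I²·R_b = (0.3034)² × 3.88 = 0.3572 mW.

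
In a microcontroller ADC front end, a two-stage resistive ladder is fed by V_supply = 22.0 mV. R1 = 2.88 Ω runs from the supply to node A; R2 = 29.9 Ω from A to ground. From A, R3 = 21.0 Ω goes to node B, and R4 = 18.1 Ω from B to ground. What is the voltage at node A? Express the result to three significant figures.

Node A sees R2 in parallel with the series input of stage 2, R3 + R4 = 39.10 Ω.
Effective lower resistance at A: R2 ‖ 39.10 = 16.94 Ω.
V_A = 22.0 × 16.94/(2.88 + 16.94) = 18.80 mV.

V_A ≈ 18.8 mV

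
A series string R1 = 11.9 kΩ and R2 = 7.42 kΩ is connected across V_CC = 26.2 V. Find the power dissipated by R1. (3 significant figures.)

P ≈ 21.9 mW

The common current is I = 26.2/19.32 = 1.356 mA.
V(R1) = I·R = 16.14 V; P = V·I = 16.14 × 1.356 = 21.88 mW.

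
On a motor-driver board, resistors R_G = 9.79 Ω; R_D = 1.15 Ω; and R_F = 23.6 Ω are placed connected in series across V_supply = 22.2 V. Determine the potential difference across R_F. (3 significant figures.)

ΣR = 9.79 + 1.15 + 23.6 = 34.54 Ω.
Voltage divider: V = V_supply · (23.60 / 34.54) = 22.2 × 0.6833 = 15.17 V.

V ≈ 15.2 V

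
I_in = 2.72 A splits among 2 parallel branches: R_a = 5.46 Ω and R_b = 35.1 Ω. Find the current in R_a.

With just two branches, the current splits inversely with resistance.
So I = 2.72 × 35.1/40.56 = 2.354 A.

I ≈ 2.35 A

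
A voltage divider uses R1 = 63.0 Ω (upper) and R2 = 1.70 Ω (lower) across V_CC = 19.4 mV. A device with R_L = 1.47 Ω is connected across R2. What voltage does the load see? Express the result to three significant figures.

First combine the lower leg with the load: R2 ‖ R_L = 0.7883 Ω.
Voltage divider with the loaded lower leg: V_out = 19.4 × 0.7883/(63.0 + 0.7883) = 19.4 × 0.01236 = 0.2398 mV.

V_out ≈ 0.240 mV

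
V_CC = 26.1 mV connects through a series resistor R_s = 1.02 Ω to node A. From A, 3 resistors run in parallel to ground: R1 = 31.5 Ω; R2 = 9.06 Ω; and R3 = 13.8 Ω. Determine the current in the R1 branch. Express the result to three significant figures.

I ≈ 0.680 mA

Parallel bank: R_p = 1/(1/31.5 + 1/9.06 + 1/13.8) = 4.660 Ω.
V_A = 26.1 × 4.660/5.680 = 21.41 mV.
Branch current I = V_A/R1 = 21.41/31.5 = 0.6798 mA.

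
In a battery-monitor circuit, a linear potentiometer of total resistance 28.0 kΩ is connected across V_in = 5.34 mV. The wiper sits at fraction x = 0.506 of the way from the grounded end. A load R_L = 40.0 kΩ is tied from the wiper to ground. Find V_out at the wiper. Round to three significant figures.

Lower segment x·R_p = 14.17 kΩ; upper segment (1−x)·R_p = 13.83 kΩ.
Lower segment in parallel with the load: 14.17 ‖ 40.0 = 10.46 kΩ.
V_out = 5.34 × 10.46/(13.83 + 10.46) = 2.300 mV.
(Unloaded: V_out = x·V_in = 2.70 mV.)

V_out ≈ 2.30 mV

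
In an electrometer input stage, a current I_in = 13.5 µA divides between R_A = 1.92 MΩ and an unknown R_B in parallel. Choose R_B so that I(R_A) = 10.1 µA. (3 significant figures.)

The fraction through R_A equals R_B/(R_A+R_B).
10.1/13.5 = R_B/(R_A + R_B) → R_B = R_A · (0.7481)/(1 − 0.7481) = 1.92 × 2.971 = 5.704 MΩ.

R_B ≈ 5.70 MΩ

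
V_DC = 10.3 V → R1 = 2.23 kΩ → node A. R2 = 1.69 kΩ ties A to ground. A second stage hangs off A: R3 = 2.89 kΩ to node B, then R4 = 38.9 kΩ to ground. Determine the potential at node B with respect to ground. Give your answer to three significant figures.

V_B ≈ 4.04 V

Looking into the second stage from A: R3 + R4 = 41.79 kΩ appears in parallel with R2.
Effective lower resistance at A: R2 ‖ 41.79 = 1.624 kΩ.
First divider: V_A = V_DC · 1.624/(2.23 + 1.624) = 4.341 V.
Then the unloaded second divider: V_B = V_A × R4/(R3+R4) = 4.341 × 0.9308 = 4.041 V.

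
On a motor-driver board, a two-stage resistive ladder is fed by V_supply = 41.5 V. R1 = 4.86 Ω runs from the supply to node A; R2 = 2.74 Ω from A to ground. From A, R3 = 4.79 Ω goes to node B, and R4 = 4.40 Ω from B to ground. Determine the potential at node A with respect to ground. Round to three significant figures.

Looking into the second stage from A: R3 + R4 = 9.190 Ω appears in parallel with R2.
R2 ‖ (R3+R4) = 2.111 Ω.
So V_A = 41.5 × 0.3028 = 12.57 V.

V_A ≈ 12.6 V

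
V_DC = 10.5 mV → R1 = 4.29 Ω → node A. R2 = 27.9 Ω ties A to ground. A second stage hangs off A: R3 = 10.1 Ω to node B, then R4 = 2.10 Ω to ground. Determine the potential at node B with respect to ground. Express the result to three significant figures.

V_B ≈ 1.20 mV

Looking into the second stage from A: R3 + R4 = 12.20 Ω appears in parallel with R2.
Effective lower resistance at A: R2 ‖ 12.20 = 8.488 Ω.
First divider: V_A = V_DC · 8.488/(4.29 + 8.488) = 6.975 mV.
Stage 2 is unloaded, so V_B = V_A · R4/(R3+R4) = 6.975 × 2.10/12.20 = 1.201 mV.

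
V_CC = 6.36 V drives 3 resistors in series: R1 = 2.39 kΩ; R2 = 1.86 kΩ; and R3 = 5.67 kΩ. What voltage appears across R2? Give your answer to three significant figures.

ΣR = 2.39 + 1.86 + 5.67 = 9.920 kΩ.
By the voltage-divider rule, V = 6.36 × 1.860/9.920 = 1.193 V.

V ≈ 1.19 V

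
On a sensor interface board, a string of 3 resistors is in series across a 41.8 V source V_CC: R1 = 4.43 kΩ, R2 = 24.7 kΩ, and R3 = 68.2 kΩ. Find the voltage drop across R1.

ΣR = 4.43 + 24.7 + 68.2 = 97.33 kΩ.
By the voltage-divider rule, V = 41.8 × 4.430/97.33 = 1.903 V.

V ≈ 1.90 V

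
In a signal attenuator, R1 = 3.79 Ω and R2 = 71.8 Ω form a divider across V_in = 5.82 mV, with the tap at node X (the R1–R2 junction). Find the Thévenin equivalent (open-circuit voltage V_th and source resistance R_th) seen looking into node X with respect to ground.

V_th ≈ 5.53 mV, R_th ≈ 3.60 Ω

V_th is the unloaded tap voltage: V_in · R2/(R1+R2) = 5.82 × 0.9499 = 5.528 mV.
Looking into X with the source shorted: R_th = R1·R2/(R1+R2) = 3.790 × 71.8/75.59 = 3.600 Ω.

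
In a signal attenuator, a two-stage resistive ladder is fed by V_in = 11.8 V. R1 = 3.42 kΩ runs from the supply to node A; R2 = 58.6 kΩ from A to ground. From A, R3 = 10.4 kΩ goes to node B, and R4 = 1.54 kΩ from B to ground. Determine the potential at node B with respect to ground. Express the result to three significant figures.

V_B ≈ 1.13 V

Node A sees R2 in parallel with the series input of stage 2, R3 + R4 = 11.94 kΩ.
R2 ‖ (R3+R4) = 9.919 kΩ.
V_A = 11.8 × 9.919/(3.42 + 9.919) = 8.775 V.
Stage 2 is unloaded, so V_B = V_A · R4/(R3+R4) = 8.775 × 1.54/11.94 = 1.132 V.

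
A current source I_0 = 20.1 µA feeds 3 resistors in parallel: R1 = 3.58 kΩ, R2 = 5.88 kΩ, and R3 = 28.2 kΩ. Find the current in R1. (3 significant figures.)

I ≈ 11.6 µA

Total conductance ΣG = 1/3.58 + 1/5.88 + 1/28.2 = 0.4849 (units of 1/kΩ).
Current divider: I(R1) = I_0 · G_k/ΣG = 20.1 × (0.2793/0.4849) = 20.1 × 0.5761 = 11.58 µA.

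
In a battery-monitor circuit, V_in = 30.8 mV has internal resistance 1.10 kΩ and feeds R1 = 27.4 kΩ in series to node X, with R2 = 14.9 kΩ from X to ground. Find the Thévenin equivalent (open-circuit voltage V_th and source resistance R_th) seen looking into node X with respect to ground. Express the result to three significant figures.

V_th ≈ 10.6 mV, R_th ≈ 9.78 kΩ

R1' = 1.10 + 27.4 = 28.50 kΩ (source resistance + R1).
Open-circuit (no load on X): V_th = V_in · R2/(R1' + R2) = 30.8 × 14.9/(28.50 + 14.9) = 10.57 mV.
With V_in suppressed (replaced by a short), R_th = R1' ‖ R2 = (28.50 × 14.9)/(28.50 + 14.9) = 9.785 kΩ.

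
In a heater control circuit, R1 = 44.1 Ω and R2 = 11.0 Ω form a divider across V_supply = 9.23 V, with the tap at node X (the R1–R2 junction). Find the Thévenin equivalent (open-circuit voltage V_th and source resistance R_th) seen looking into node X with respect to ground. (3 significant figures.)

Open-circuit (no load on X): V_th = V_supply · R2/(R1 + R2) = 9.23 × 11.0/(44.10 + 11.0) = 1.843 V.
Looking into X with the source shorted: R_th = R1·R2/(R1+R2) = 44.10 × 11.0/55.10 = 8.804 Ω.

V_th ≈ 1.84 V, R_th ≈ 8.80 Ω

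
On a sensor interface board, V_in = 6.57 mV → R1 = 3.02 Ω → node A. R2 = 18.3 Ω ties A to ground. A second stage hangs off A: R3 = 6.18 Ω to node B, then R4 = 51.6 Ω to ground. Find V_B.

V_B ≈ 4.82 mV

The second stage (R3 + R4 = 57.78 Ω) loads node A in parallel with R2.
Effective lower resistance at A: R2 ‖ 57.78 = 13.90 Ω.
V_A = 6.57 × 13.90/(3.02 + 13.90) = 5.397 mV.
V_B = V_A × 0.8930 = 4.820 mV.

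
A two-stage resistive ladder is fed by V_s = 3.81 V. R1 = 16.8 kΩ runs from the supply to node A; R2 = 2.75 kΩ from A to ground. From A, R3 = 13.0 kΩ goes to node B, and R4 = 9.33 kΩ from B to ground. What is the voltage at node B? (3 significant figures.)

V_B ≈ 0.202 V

Looking into the second stage from A: R3 + R4 = 22.33 kΩ appears in parallel with R2.
Effective lower resistance at A: R2 ‖ 22.33 = 2.448 kΩ.
First divider: V_A = V_s · 2.448/(16.8 + 2.448) = 0.4846 V.
Then the unloaded second divider: V_B = V_A × R4/(R3+R4) = 0.4846 × 0.4178 = 0.2025 V.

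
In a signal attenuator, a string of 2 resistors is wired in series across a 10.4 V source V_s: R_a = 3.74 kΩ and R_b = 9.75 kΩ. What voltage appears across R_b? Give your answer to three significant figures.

Series total: ΣR = 3.74 + 9.75 = 13.49 kΩ.
V = V_s · R/ΣR = 10.4 × 0.7228 = 7.517 V.

V ≈ 7.52 V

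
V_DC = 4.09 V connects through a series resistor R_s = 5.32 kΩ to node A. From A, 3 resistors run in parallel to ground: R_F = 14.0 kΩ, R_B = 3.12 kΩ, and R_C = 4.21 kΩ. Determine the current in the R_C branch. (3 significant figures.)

Parallel bank: R_p = 1/(1/14.0 + 1/3.12 + 1/4.21) = 1.589 kΩ.
V_A by voltage divider: V_A = 4.09 × 1.589/(5.32 + 1.589) = 0.9405 V.
Branch current I = V_A/R_C = 0.9405/4.21 = 0.2234 mA.

I ≈ 0.223 mA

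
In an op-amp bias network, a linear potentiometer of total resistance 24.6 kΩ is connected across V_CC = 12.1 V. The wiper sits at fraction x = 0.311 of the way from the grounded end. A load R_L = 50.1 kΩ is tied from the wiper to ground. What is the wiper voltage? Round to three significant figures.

V_out ≈ 3.40 V

Split the track: R_lower = x·R_p = 7.651 kΩ, R_upper = (1−x)·R_p = 16.95 kΩ.
R_L loads the lower segment: effective lower R = 6.637 kΩ.
Then V_out = V_CC · 6.637/(16.95 + 6.637) = 3.405 V.
(Unloaded: V_out = x·V_CC = 3.76 V.)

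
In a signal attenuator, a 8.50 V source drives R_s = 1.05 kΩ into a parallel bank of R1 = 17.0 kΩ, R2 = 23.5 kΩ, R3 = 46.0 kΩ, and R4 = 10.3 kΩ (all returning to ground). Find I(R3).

Parallel bank: R_p = 1/(1/17.0 + 1/23.5 + 1/46.0 + 1/10.3) = 4.541 kΩ.
Node voltage V_A = V_DC · R_p/(R_s + R_p) = 8.50 × 0.8122 = 6.904 V.
Branch current I = V_A/R3 = 6.904/46.0 = 0.1501 mA.

I ≈ 0.150 mA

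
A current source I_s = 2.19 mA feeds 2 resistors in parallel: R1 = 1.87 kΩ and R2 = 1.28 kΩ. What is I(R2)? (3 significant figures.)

I ≈ 1.30 mA

Two-branch current divider: I_k = I_s · R_other/(R_1 + R_2).
So I = 2.19 × 1.87/3.150 = 1.300 mA.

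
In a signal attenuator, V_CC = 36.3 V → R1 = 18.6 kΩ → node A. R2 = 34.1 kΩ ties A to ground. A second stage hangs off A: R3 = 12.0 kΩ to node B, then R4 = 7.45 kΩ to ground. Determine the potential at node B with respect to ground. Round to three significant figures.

V_B ≈ 5.56 V

Node A sees R2 in parallel with the series input of stage 2, R3 + R4 = 19.45 kΩ.
R2 ‖ (R3+R4) = 12.39 kΩ.
First divider: V_A = V_CC · 12.39/(18.6 + 12.39) = 14.51 V.
Stage 2 is unloaded, so V_B = V_A · R4/(R3+R4) = 14.51 × 7.45/19.45 = 5.558 V.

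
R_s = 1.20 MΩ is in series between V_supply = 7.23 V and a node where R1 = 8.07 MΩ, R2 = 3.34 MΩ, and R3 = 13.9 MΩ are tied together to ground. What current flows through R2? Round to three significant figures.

I ≈ 1.36 µA

Combine the parallel branches: R_p = (1/8.07 + 1/3.34 + 1/13.9)⁻¹ = 2.019 MΩ.
V_A = 7.23 × 2.019/3.219 = 4.535 V.
Branch current I = V_A/R2 = 4.535/3.34 = 1.358 µA.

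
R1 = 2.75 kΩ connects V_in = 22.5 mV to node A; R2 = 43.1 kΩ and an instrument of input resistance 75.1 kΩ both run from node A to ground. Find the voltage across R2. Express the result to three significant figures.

The load sits in parallel with R2, giving an effective lower resistance R2' = R2·R_L/(R2+R_L) = 27.38 kΩ.
Then V_out = V_in · R2'/(R1 + R2') = 22.5 × 27.38/30.13 = 20.45 mV.

V_out ≈ 20.4 mV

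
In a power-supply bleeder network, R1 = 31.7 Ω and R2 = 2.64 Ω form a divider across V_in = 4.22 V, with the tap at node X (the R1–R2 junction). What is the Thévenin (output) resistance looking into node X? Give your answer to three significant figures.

R_th ≈ 2.44 Ω

Looking into X with the source shorted: R_th = R1·R2/(R1+R2) = 31.70 × 2.64/34.34 = 2.437 Ω.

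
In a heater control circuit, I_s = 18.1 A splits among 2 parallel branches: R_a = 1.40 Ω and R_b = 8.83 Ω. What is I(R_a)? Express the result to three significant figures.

With just two branches, the current splits inversely with resistance.
So I = 18.1 × 8.83/10.23 = 15.62 A.

I ≈ 15.6 A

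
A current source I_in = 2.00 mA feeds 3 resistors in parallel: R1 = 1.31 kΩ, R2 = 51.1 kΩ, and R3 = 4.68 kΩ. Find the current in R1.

I ≈ 1.53 mA

Conductances: ΣG = 1/1.31 + 1/51.1 + 1/4.68 = 0.9966 (1/kΩ).
R1 takes the fraction G_k/ΣG = 0.7634/0.9966 = 0.7660, so I = 2.00 × 0.7660 = 1.532 mA.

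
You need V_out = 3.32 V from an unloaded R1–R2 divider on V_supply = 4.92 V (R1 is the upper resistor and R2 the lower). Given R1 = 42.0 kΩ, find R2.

Required fraction k = V_out/V_supply = 0.6748.
Rearranging, R2 = R1·k/(1−k) = 42.0 × 2.075 = 87.15 kΩ.

R2 ≈ 87.1 kΩ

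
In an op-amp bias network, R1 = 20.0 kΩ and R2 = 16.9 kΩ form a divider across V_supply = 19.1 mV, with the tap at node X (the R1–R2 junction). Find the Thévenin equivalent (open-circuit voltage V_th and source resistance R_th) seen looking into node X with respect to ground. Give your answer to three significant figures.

Open-circuit (no load on X): V_th = V_supply · R2/(R1 + R2) = 19.1 × 16.9/(20.00 + 16.9) = 8.748 mV.
Zeroing V_supply shorts the top of R1 to ground, so R_th = R1 ‖ R2 = 9.160 kΩ.

V_th ≈ 8.75 mV, R_th ≈ 9.16 kΩ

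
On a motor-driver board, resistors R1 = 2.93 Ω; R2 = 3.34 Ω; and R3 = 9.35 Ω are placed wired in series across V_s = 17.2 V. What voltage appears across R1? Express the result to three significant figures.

V ≈ 3.23 V

Total series resistance ΣR = 2.93 + 3.34 + 9.35 = 15.62 Ω.
By the voltage-divider rule, V = 17.2 × 2.930/15.62 = 3.226 V.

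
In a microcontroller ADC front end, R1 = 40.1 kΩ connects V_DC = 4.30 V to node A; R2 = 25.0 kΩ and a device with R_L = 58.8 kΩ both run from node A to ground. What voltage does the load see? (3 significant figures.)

R2 ‖ R_L = (25.0 × 58.8)/(25.0 + 58.8) = 17.54 kΩ.
Now apply the divider: V_out = 4.30 × 0.3043 = 1.309 V.
(Unloaded it would be 1.65 V; the load pulls it down.)

V_out ≈ 1.31 V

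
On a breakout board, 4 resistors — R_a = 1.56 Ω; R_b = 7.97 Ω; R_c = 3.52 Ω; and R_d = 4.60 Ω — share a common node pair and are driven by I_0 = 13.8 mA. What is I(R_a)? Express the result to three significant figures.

I ≈ 6.98 mA

Total conductance ΣG = 1/1.56 + 1/7.97 + 1/3.52 + 1/4.60 = 1.268 (units of 1/Ω).
R_a takes the fraction G_k/ΣG = 0.6410/1.268 = 0.5055, so I = 13.8 × 0.5055 = 6.977 mA.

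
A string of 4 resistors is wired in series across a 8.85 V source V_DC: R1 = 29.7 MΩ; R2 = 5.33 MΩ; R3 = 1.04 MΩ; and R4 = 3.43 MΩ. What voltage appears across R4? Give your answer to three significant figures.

V ≈ 0.768 V

Total series resistance ΣR = 29.7 + 5.33 + 1.04 + 3.43 = 39.50 MΩ.
By the voltage-divider rule, V = 8.85 × 3.430/39.50 = 0.7685 V.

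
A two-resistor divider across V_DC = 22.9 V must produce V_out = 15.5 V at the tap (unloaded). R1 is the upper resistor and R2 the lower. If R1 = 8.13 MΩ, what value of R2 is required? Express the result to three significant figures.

V_out/V_DC = R2/(R1+R2) = 0.6769.
R2 = R1 · 0.6769/(1 − 0.6769) = 17.03 MΩ.

R2 ≈ 17.0 MΩ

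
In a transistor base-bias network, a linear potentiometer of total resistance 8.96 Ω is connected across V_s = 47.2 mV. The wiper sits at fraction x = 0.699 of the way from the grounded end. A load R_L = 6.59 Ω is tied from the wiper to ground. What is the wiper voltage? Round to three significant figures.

Split the track: R_lower = x·R_p = 6.263 Ω, R_upper = (1−x)·R_p = 2.697 Ω.
Lower segment in parallel with the load: 6.263 ‖ 6.59 = 3.211 Ω.
Then V_out = V_s · 3.211/(2.697 + 3.211) = 25.65 mV.

V_out ≈ 25.7 mV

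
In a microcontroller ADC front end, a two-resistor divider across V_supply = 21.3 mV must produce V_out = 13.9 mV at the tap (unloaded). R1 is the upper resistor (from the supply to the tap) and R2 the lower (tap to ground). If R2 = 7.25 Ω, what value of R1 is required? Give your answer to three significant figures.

R1 ≈ 3.86 Ω

The divider ratio is R2/(R1+R2) = 13.9/21.3 = 0.6526.
R1 = R2·(1/k − 1) = 7.25 × 0.5324 = 3.860 Ω.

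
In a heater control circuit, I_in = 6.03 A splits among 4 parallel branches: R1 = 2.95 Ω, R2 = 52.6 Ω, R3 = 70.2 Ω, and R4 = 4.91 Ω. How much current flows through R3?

I ≈ 0.149 A

ΣG = 1/2.95 + 1/52.6 + 1/70.2 + 1/4.91 = 0.5759.
R3 takes the fraction G_k/ΣG = 0.01425/0.5759 = 0.02473, so I = 6.03 × 0.02473 = 0.1492 A.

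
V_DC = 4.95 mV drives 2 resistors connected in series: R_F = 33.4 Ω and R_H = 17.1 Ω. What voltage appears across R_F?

V ≈ 3.27 mV

Series total: ΣR = 33.4 + 17.1 = 50.50 Ω.
Voltage divider: V = V_DC · (33.40 / 50.50) = 4.95 × 0.6614 = 3.274 mV.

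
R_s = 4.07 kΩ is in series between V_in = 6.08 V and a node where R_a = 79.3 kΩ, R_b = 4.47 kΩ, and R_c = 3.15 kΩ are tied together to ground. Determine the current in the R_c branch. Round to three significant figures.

Parallel bank: R_p = 1/(1/79.3 + 1/4.47 + 1/3.15) = 1.806 kΩ.
V_A = 6.08 × 1.806/5.876 = 1.869 V.
Branch current I = V_A/R_c = 1.869/3.15 = 0.5932 mA.

I ≈ 0.593 mA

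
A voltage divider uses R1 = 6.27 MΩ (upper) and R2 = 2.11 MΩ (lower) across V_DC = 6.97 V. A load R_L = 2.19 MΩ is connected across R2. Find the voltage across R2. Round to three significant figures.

The load sits in parallel with R2, giving an effective lower resistance R2' = R2·R_L/(R2+R_L) = 1.075 MΩ.
Now apply the divider: V_out = 6.97 × 0.1463 = 1.020 V.
(Unloaded it would be 1.75 V; the load pulls it down.)

V_out ≈ 1.02 V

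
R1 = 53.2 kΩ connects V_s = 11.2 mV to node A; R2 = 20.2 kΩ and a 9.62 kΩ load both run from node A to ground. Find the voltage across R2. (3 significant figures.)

The load sits in parallel with R2, giving an effective lower resistance R2' = R2·R_L/(R2+R_L) = 6.517 kΩ.
Voltage divider with the loaded lower leg: V_out = 11.2 × 6.517/(53.2 + 6.517) = 11.2 × 0.1091 = 1.222 mV.
(Unloaded it would be 3.08 mV; the load pulls it down.)

V_out ≈ 1.22 mV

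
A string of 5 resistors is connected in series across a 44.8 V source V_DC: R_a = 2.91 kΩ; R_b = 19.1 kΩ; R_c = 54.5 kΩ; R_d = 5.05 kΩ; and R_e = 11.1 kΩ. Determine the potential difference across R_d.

V ≈ 2.44 V

Total series resistance ΣR = 2.91 + 19.1 + 54.5 + 5.05 + 11.1 = 92.66 kΩ.
Voltage divider: V = V_DC · (5.050 / 92.66) = 44.8 × 0.05450 = 2.442 V.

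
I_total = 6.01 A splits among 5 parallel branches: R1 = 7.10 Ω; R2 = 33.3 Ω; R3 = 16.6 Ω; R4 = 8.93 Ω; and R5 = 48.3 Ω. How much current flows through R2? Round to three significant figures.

Total conductance ΣG = 1/7.10 + 1/33.3 + 1/16.6 + 1/8.93 + 1/48.3 = 0.3638 (units of 1/Ω).
Current divider: I(R2) = I_total · G_k/ΣG = 6.01 × (0.03003/0.3638) = 6.01 × 0.08254 = 0.4961 A.

I ≈ 0.496 A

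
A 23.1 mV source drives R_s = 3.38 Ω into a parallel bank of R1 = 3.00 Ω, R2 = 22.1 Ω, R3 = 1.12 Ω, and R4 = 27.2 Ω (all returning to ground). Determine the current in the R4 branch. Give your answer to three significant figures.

I ≈ 0.157 mA

Parallel bank: R_p = 1/(1/3.00 + 1/22.1 + 1/1.12 + 1/27.2) = 0.7644 Ω.
Node voltage V_A = V_supply · R_p/(R_s + R_p) = 23.1 × 0.1844 = 4.261 mV.
I(R4) = V_A / R4 = 4.261/27.2 = 0.1566 mA.
(Check via current divider: I_total = 5.574 mA; share G_k/ΣG = 0.02810 → same result.)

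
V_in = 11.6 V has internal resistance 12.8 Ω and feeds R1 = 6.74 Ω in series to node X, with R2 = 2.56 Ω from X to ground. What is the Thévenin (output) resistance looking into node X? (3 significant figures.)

R1' = 12.8 + 6.74 = 19.54 Ω (source resistance + R1).
Looking into X with the source shorted: R_th = R1'·R2/(R1'+R2) = 19.54 × 2.56/22.10 = 2.263 Ω.

R_th ≈ 2.26 Ω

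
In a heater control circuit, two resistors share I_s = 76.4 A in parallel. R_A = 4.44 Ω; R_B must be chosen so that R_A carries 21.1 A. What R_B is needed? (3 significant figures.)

The fraction through R_A equals R_B/(R_A+R_B).
With f = 0.2762, R_B = R_A · f/(1−f) = 4.44 × 0.3816 = 1.694 Ω.

R_B ≈ 1.69 Ω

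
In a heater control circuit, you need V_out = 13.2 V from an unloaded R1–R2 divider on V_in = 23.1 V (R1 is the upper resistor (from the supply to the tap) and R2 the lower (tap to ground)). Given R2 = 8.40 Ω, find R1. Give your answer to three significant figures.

R1 ≈ 6.30 Ω

Required fraction k = V_out/V_in = 0.5714.
Rearranging, R1 = R2·(1−k)/k = 8.40 × 0.7500 = 6.300 Ω.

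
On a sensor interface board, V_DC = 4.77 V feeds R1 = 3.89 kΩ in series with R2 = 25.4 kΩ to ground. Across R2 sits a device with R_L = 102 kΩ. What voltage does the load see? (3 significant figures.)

V_out ≈ 4.00 V

First combine the lower leg with the load: R2 ‖ R_L = 20.34 kΩ.
Now apply the divider: V_out = 4.77 × 0.8394 = 4.004 V.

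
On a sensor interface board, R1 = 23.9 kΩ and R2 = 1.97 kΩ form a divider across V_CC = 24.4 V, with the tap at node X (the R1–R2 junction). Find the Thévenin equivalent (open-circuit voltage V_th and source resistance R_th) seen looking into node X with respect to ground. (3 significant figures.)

V_th is the unloaded tap voltage: V_CC · R2/(R1+R2) = 24.4 × 0.07615 = 1.858 V.
Looking into X with the source shorted: R_th = R1·R2/(R1+R2) = 23.90 × 1.97/25.87 = 1.820 kΩ.

V_th ≈ 1.86 V, R_th ≈ 1.82 kΩ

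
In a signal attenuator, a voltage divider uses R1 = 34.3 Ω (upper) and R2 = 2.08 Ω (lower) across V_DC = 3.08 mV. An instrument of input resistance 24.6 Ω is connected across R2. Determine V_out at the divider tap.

R2 ‖ R_L = (2.08 × 24.6)/(2.08 + 24.6) = 1.918 Ω.
Then V_out = V_DC · R2'/(R1 + R2') = 3.08 × 1.918/36.22 = 0.1631 mV.

V_out ≈ 0.163 mV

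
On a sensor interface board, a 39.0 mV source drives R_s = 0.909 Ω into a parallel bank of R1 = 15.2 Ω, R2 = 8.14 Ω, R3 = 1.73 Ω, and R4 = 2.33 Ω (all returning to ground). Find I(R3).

I ≈ 10.8 mA

Combine the parallel branches: R_p = (1/15.2 + 1/8.14 + 1/1.73 + 1/2.33)⁻¹ = 0.8362 Ω.
Node voltage V_A = V_supply · R_p/(R_s + R_p) = 39.0 × 0.4791 = 18.69 mV.
I(R3) = V_A / R3 = 18.69/1.73 = 10.80 mA.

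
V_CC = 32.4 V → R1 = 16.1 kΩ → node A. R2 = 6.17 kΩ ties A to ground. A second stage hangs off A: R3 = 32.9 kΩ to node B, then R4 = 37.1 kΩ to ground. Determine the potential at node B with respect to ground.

Node A sees R2 in parallel with the series input of stage 2, R3 + R4 = 70.00 kΩ.
R2 ‖ (R3+R4) = 5.670 kΩ.
First divider: V_A = V_CC · 5.670/(16.1 + 5.670) = 8.439 V.
V_B = V_A × 0.5300 = 4.473 V.

V_B ≈ 4.47 V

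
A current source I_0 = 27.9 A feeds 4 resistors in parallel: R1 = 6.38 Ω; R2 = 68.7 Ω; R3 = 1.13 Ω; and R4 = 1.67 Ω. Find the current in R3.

I ≈ 14.9 A

Total conductance ΣG = 1/6.38 + 1/68.7 + 1/1.13 + 1/1.67 = 1.655 (units of 1/Ω).
By the current-divider rule, I = I_0 · G_k/ΣG = 27.9 × 0.5347 = 14.92 A.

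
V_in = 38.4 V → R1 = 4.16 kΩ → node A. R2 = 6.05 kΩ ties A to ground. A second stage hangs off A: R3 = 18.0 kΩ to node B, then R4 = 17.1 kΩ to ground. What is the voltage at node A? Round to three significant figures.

Node A sees R2 in parallel with the series input of stage 2, R3 + R4 = 35.10 kΩ.
R2 ‖ (R3+R4) = 5.161 kΩ.
First divider: V_A = V_in · 5.161/(4.16 + 5.161) = 21.26 V.

V_A ≈ 21.3 V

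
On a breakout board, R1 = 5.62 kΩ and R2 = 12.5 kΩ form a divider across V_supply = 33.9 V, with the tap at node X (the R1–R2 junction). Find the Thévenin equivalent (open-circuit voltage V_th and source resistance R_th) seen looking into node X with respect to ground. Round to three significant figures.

V_th ≈ 23.4 V, R_th ≈ 3.88 kΩ

V_th is the unloaded tap voltage: V_supply · R2/(R1+R2) = 33.9 × 0.6898 = 23.39 V.
Zeroing V_supply shorts the top of R1 to ground, so R_th = R1 ‖ R2 = 3.877 kΩ.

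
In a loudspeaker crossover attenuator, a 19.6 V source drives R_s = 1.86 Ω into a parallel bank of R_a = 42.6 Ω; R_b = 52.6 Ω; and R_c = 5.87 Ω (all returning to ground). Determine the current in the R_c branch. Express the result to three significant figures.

I ≈ 2.39 A

Equivalent of the parallel group: R_p = 4.698 Ω.
Node voltage V_A = V_CC · R_p/(R_s + R_p) = 19.6 × 0.7164 = 14.04 V.
I(R_c) = V_A / R_c = 14.04/5.87 = 2.392 A.
(Check via current divider: I_total = 2.989 A; share G_k/ΣG = 0.8004 → same result.)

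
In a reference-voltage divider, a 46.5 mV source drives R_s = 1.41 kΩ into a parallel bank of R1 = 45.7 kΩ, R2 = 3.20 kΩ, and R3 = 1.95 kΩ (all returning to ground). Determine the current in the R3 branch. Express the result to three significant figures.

I ≈ 10.9 µA

Equivalent of the parallel group: R_p = 1.180 kΩ.
V_A = 46.5 × 1.180/2.590 = 21.19 mV.
I(R3) = V_A / R3 = 21.19/1.95 = 10.87 µA.
(Equivalently: I_total = 17.95 µA, then current-divider fraction G_k/ΣG = 0.6053.)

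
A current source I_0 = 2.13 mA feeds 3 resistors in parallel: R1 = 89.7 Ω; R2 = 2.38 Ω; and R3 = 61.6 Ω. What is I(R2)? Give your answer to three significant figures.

ΣG = 1/89.7 + 1/2.38 + 1/61.6 = 0.4476.
R2 takes the fraction G_k/ΣG = 0.4202/0.4476 = 0.9388, so I = 2.13 × 0.9388 = 2.000 mA.

I ≈ 2.00 mA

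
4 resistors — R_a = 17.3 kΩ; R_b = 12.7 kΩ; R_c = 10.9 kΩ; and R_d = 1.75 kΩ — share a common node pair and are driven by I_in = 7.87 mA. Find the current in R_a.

I ≈ 0.569 mA

Total conductance ΣG = 1/17.3 + 1/12.7 + 1/10.9 + 1/1.75 = 0.7997 (units of 1/kΩ).
Current divider: I(R_a) = I_in · G_k/ΣG = 7.87 × (0.05780/0.7997) = 7.87 × 0.07228 = 0.5688 mA.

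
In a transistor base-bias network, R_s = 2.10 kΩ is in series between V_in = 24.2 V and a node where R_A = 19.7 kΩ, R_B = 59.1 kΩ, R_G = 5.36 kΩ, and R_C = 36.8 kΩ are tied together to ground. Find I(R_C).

Equivalent of the parallel group: R_p = 3.553 kΩ.
V_A by voltage divider: V_A = 24.2 × 3.553/(2.10 + 3.553) = 15.21 V.
I(R_C) = V_A / R_C = 15.21/36.8 = 0.4133 mA.
(Equivalently: I_total = 4.281 mA, then current-divider fraction G_k/ΣG = 0.09656.)

I ≈ 0.413 mA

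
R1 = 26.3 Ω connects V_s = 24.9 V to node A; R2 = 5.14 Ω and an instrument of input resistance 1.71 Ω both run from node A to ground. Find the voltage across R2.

V_out ≈ 1.16 V

First combine the lower leg with the load: R2 ‖ R_L = 1.283 Ω.
Voltage divider with the loaded lower leg: V_out = 24.9 × 1.283/(26.3 + 1.283) = 24.9 × 0.04652 = 1.158 V.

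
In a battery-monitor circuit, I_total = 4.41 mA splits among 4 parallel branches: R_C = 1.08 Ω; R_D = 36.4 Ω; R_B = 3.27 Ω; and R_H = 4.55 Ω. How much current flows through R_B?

I ≈ 0.912 mA

Total conductance ΣG = 1/1.08 + 1/36.4 + 1/3.27 + 1/4.55 = 1.479 (units of 1/Ω).
Current divider: I(R_B) = I_total · G_k/ΣG = 4.41 × (0.3058/1.479) = 4.41 × 0.2068 = 0.9119 mA.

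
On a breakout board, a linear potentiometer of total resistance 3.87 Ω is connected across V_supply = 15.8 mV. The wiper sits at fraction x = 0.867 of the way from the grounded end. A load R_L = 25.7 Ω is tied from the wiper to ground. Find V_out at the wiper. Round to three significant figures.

V_out ≈ 13.5 mV

The pot divides into 0.5147 Ω above the wiper and 3.355 Ω below.
(x·R_p) ‖ R_L = 2.968 Ω.
Then V_out = V_supply · 2.968/(0.5147 + 2.968) = 13.46 mV.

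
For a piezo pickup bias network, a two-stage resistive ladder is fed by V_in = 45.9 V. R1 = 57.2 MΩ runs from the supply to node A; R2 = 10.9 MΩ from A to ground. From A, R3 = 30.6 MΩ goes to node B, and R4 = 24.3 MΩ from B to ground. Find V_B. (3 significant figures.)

Looking into the second stage from A: R3 + R4 = 54.90 MΩ appears in parallel with R2.
R2 ‖ (R3+R4) = 9.094 MΩ.
V_A = 45.9 × 9.094/(57.2 + 9.094) = 6.297 V.
V_B = V_A × 0.4426 = 2.787 V.

V_B ≈ 2.79 V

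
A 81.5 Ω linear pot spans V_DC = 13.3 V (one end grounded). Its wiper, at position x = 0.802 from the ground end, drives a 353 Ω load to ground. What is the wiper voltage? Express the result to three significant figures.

Lower segment x·R_p = 65.36 Ω; upper segment (1−x)·R_p = 16.14 Ω.
R_L loads the lower segment: effective lower R = 55.15 Ω.
V_out = 13.3 × 55.15/(16.14 + 55.15) = 10.29 V.

V_out ≈ 10.3 V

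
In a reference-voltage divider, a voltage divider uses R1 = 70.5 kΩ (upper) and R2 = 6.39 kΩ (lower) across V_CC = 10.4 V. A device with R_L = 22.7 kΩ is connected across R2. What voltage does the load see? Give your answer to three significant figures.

The load sits in parallel with R2, giving an effective lower resistance R2' = R2·R_L/(R2+R_L) = 4.986 kΩ.
Voltage divider with the loaded lower leg: V_out = 10.4 × 4.986/(70.5 + 4.986) = 10.4 × 0.06606 = 0.6870 V.

V_out ≈ 0.687 V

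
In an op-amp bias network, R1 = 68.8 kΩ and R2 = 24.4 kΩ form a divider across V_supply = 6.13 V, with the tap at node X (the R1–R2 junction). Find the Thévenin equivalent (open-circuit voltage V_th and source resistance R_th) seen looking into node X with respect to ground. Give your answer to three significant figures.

Open-circuit (no load on X): V_th = V_supply · R2/(R1 + R2) = 6.13 × 24.4/(68.80 + 24.4) = 1.605 V.
Looking into X with the source shorted: R_th = R1·R2/(R1+R2) = 68.80 × 24.4/93.20 = 18.01 kΩ.

V_th ≈ 1.60 V, R_th ≈ 18.0 kΩ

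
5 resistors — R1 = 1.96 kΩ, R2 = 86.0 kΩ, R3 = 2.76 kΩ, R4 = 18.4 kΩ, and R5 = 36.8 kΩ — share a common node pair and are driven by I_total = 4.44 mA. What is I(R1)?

Total conductance ΣG = 1/1.96 + 1/86.0 + 1/2.76 + 1/18.4 + 1/36.8 = 0.9657 (units of 1/kΩ).
Current divider: I(R1) = I_total · G_k/ΣG = 4.44 × (0.5102/0.9657) = 4.44 × 0.5283 = 2.346 mA.

I ≈ 2.35 mA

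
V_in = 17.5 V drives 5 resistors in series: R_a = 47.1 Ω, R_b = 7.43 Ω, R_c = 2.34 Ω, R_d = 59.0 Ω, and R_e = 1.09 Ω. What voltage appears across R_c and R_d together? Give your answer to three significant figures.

ΣR = 47.1 + 7.43 + 2.34 + 59.0 + 1.09 = 117.0 Ω.
R_{R_c..R_d} = 2.34 + 59.0 = 61.34 Ω.
V = V_in · R/ΣR = 17.5 × 0.5245 = 9.178 V.

V ≈ 9.18 V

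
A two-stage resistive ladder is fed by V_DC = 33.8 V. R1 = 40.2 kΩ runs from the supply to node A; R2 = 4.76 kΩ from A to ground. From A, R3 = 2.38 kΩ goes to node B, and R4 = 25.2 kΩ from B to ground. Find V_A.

Node A sees R2 in parallel with the series input of stage 2, R3 + R4 = 27.58 kΩ.
R2 ‖ (R3+R4) = 4.059 kΩ.
So V_A = 33.8 × 0.09172 = 3.100 V.

V_A ≈ 3.10 V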